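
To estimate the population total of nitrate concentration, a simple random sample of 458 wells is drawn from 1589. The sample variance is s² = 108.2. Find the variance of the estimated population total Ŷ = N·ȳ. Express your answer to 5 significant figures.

424570

Var(Ŷ) = N²·Var(ȳ) = N²·(1 − n/N)·s²/n.
f = 458/1589 = 0.28823159; Var(ȳ) = 0.71176841·108.2/458 = 0.1681514.
Var(Ŷ) = 1589² · 0.1681514 = 424569.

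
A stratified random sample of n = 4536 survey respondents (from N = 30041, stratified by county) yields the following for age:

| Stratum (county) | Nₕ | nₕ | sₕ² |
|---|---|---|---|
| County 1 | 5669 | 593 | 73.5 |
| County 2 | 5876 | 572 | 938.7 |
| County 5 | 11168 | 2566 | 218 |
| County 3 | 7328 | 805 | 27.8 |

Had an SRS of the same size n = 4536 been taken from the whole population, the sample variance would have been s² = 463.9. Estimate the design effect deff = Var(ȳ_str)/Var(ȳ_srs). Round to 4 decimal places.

Var(ȳ_str) = Σ Wₕ²(1−fₕ)sₕ²/nₕ with Wₕ = Nₕ/30041:
  County 1: (5669/30041)²·(1−593/5669)·73.5/593 = 0.0039521366
  County 2: (5876/30041)²·(1−572/5876)·938.7/572 = 0.056674451
  County 5: (11168/30041)²·(1−2566/11168)·218/2566 = 0.0090436951
  County 3: (7328/30041)²·(1−805/7328)·27.8/805 = 0.0018291654
  → Var(ȳ_str) = 0.071499448.
Var(ȳ_srs) = (1 − 4536/30041)·463.9/4536 = 0.086828494.
deff = 0.071499448 / 0.086828494 = 0.8235.

0.8235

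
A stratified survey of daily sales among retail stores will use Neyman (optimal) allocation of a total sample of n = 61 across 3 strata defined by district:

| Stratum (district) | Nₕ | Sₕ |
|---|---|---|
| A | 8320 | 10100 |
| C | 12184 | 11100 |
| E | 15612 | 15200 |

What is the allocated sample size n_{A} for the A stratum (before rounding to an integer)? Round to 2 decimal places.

Neyman allocation: nₕ = n·NₕSₕ / Σⱼ NⱼSⱼ.
Σ NⱼSⱼ = 8320·10100 + 12184·11100 + 15612·15200 = 4.565768 × 10^8.
n_{A} = 61·8320·10100 / (4.565768 × 10^8) = 11.23.

11.23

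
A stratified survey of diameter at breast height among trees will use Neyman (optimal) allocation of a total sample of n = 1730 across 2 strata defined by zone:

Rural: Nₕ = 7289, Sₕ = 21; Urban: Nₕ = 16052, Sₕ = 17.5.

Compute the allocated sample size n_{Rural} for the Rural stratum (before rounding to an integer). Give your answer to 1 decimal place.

610.2

Neyman allocation: nₕ = n·NₕSₕ / Σⱼ NⱼSⱼ.
Σ NⱼSⱼ = 7289·21 + 16052·17.5 = 433979.
n_{Rural} = 1730·7289·21 / 433979 = 610.2.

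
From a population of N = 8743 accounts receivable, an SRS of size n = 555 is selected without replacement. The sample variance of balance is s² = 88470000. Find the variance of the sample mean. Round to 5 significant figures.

Under SRS without replacement, Var(ȳ) = (1 − f)·s²/n with f = n/N = 555/8743 = 0.06347935.
Var(ȳ) = (1 − 0.06347935)·88470000/555 = 0.93652065·159405.41 = 149286.45.

149290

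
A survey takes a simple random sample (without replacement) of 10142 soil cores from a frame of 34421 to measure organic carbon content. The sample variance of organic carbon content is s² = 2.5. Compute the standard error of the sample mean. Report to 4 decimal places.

Under SRS without replacement, Var(ȳ) = (1 − f)·s²/n with f = n/N = 10142/34421 = 0.29464571.
Var(ȳ) = (1 − 0.29464571)·2.5/10142 = 0.70535429·2.464997 × 10^-4 = 1.7386962 × 10^-4.
SE(ȳ) = √(1.7386962 × 10^-4) = 0.0132.

0.0132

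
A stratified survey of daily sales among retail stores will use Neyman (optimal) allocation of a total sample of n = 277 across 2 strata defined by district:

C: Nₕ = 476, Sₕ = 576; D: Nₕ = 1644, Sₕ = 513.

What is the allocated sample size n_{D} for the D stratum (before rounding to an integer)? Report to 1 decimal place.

209.0

Neyman allocation: nₕ = n·NₕSₕ / Σⱼ NⱼSⱼ.
Σ NⱼSⱼ = 476·576 + 1644·513 = 1.117548 × 10^6.
n_{D} = 277·1644·513 / (1.117548 × 10^6) = 209.0.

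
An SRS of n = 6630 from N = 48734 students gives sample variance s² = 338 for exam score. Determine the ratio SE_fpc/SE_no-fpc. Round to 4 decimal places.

f = n/N = 6630/48734 = 0.13604465.
SE_no-fpc = √(s²/n) = 0.22578838; SE_fpc = √((1−f)s²/n) = 0.20986849.
Ratio = √(1−f) = 0.92949198.

0.9295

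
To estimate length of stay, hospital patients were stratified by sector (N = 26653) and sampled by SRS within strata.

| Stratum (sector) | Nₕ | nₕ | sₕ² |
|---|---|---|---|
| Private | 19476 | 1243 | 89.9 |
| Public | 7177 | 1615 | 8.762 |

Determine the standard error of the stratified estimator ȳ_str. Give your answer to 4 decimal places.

Var(ȳ_str) = Σₕ Wₕ²(1 − fₕ)sₕ²/nₕ with Wₕ = Nₕ/N, N = 26653.
Private: Wₕ = 0.73072450; term = 0.73072450²·(1 − 0.06382214)·89.9/1243 = 0.036153826.
Public: Wₕ = 0.26927550; term = 0.26927550²·(1 − 0.22502438)·8.762/1615 = 3.0486843 × 10^-4.
Sum = 0.036458694.
SE = √(0.036458694) = 0.1909.

0.1909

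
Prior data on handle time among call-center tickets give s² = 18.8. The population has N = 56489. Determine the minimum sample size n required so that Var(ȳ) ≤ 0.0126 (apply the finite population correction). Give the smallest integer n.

Without fpc, n₀ = s²/D = 18.8/0.0126 = 1492.0635.
With fpc, (1 − n/N)·s²/n ≤ D requires n ≥ n₀/(1 + n₀/N) = 1492.0635/(1 + 1492.0635/56489) = 1453.6673.
Rounding up, n = 1454.

1454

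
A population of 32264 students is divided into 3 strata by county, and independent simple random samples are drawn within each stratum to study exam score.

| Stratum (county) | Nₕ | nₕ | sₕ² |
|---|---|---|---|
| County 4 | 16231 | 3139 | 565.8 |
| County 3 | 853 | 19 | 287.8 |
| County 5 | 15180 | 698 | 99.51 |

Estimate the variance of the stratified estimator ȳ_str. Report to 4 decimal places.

Var(ȳ_str) = Σₕ Wₕ²(1 − fₕ)sₕ²/nₕ with Wₕ = Nₕ/N, N = 32264.
County 4: Wₕ = 0.50306844; term = 0.50306844²·(1 − 0.19339535)·565.8/3139 = 0.036794803.
County 3: Wₕ = 0.02643814; term = 0.02643814²·(1 − 0.02227433)·287.8/19 = 0.0103518.
County 5: Wₕ = 0.47049343; term = 0.47049343²·(1 − 0.04598155)·99.51/698 = 0.030107535.
Sum = 0.077254138.

0.0773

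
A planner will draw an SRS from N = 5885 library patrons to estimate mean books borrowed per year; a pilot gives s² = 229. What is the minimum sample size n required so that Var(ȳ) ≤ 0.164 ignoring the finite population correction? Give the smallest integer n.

Without fpc, n₀ = s²/D = 229/0.164 = 1396.3415.
Rounding up, n = 1397.

1397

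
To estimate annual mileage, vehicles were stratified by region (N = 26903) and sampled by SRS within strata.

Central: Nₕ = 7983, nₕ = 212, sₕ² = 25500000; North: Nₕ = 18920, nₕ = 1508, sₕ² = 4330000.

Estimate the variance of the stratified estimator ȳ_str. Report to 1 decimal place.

11616.6

Var(ȳ_str) = Σₕ Wₕ²(1 − fₕ)sₕ²/nₕ with Wₕ = Nₕ/N, N = 26903.
Central: Wₕ = 0.29673271; term = 0.29673271²·(1 − 0.02655643)·25500000/212 = 10309.698.
North: Wₕ = 0.70326729; term = 0.70326729²·(1 − 0.07970402)·4330000/1508 = 1306.9378.
Sum = 11616.636.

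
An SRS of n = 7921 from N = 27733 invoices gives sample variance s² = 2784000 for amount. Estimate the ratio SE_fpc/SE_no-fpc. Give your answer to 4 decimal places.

0.8452

f = n/N = 7921/27733 = 0.28561641.
SE_no-fpc = √(s²/n) = 18.747554; SE_fpc = √((1−f)s²/n) = 15.84566.
Ratio = √(1−f) = 0.84521215.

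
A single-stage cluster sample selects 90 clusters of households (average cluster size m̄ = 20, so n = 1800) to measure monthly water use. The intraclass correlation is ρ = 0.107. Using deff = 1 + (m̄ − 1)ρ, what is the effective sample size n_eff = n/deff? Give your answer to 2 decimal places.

593.47

deff = 1 + (20 − 1)·0.107 = 1 + 2.033 = 3.033.
n_eff = 1800 / 3.033 = 593.47.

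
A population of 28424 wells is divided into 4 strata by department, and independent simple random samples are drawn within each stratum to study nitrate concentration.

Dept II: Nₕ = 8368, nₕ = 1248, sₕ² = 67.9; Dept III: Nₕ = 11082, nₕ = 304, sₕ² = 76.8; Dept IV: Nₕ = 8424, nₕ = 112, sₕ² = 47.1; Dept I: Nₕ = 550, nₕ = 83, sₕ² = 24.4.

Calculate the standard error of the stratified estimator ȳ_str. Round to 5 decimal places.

0.27911

Var(ȳ_str) = Σₕ Wₕ²(1 − fₕ)sₕ²/nₕ with Wₕ = Nₕ/N, N = 28424.
Dept II: Wₕ = 0.29439910; term = 0.29439910²·(1 − 0.14913958)·67.9/1248 = 0.004012236.
Dept III: Wₕ = 0.38988179; term = 0.38988179²·(1 − 0.02743187)·76.8/304 = 0.037348535.
Dept IV: Wₕ = 0.29636927; term = 0.29636927²·(1 − 0.01329535)·47.1/112 = 0.036446547.
Dept I: Wₕ = 0.01934985; term = 0.01934985²·(1 − 0.15090909)·24.4/83 = 9.3458954 × 10^-5.
Sum = 0.077900777.
SE = √(0.077900777) = 0.27911.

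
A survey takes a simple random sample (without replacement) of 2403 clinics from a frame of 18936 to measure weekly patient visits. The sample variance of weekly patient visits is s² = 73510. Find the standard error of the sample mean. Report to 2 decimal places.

5.17

Under SRS without replacement, Var(ȳ) = (1 − f)·s²/n with f = n/N = 2403/18936 = 0.12690114.
Var(ȳ) = (1 − 0.12690114)·73510/2403 = 0.87309886·30.590928 = 26.708904.
SE(ȳ) = √(26.708904) = 5.17.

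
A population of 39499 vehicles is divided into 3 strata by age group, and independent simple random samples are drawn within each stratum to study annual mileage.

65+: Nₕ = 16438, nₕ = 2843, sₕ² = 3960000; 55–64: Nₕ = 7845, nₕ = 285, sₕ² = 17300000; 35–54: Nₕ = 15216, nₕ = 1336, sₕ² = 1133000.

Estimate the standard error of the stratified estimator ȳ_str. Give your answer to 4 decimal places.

51.2038

Var(ȳ_str) = Σₕ Wₕ²(1 − fₕ)sₕ²/nₕ with Wₕ = Nₕ/N, N = 39499.
65+: Wₕ = 0.41616243; term = 0.41616243²·(1 − 0.17295291)·3960000/2843 = 199.51443.
55–64: Wₕ = 0.19861262; term = 0.19861262²·(1 − 0.03632887)·17300000/285 = 2307.511.
35–54: Wₕ = 0.38522494; term = 0.38522494²·(1 − 0.08780231)·1133000/1336 = 114.79982.
Sum = 2621.8253.
SE = √(2621.8253) = 51.2038.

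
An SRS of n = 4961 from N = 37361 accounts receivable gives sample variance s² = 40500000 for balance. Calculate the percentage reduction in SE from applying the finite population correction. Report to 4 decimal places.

f = n/N = 4961/37361 = 0.13278553.
SE_no-fpc = √(s²/n) = 90.353067; SE_fpc = √((1−f)s²/n) = 84.140707.
Ratio = √(1−f) = 0.93124351. Reduction = 100·(1 − 0.93124351) = 6.8756%.

6.8756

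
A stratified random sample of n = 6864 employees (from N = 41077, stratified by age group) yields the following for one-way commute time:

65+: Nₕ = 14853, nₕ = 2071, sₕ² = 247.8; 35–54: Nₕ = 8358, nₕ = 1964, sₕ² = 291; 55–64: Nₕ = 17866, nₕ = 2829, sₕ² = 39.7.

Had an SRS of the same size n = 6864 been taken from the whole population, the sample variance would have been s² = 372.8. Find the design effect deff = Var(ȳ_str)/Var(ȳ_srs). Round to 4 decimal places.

0.4507

Var(ȳ_str) = Σ Wₕ²(1−fₕ)sₕ²/nₕ with Wₕ = Nₕ/41077:
  65+: (14853/41077)²·(1−2071/14853)·247.8/2071 = 0.013462842
  35–54: (8358/41077)²·(1−1964/8358)·291/1964 = 0.0046927678
  55–64: (17866/41077)²·(1−2829/17866)·39.7/2829 = 0.0022343369
  → Var(ȳ_str) = 0.020389947.
Var(ȳ_srs) = (1 − 6864/41077)·372.8/6864 = 0.045236716.
deff = 0.020389947 / 0.045236716 = 0.4507.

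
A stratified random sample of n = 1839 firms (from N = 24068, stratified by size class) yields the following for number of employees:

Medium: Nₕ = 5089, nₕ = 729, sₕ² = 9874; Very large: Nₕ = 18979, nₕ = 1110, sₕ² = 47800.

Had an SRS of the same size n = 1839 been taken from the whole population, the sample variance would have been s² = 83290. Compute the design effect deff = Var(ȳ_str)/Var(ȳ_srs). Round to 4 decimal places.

0.6151

Var(ȳ_str) = Σ Wₕ²(1−fₕ)sₕ²/nₕ with Wₕ = Nₕ/24068:
  Medium: (5089/24068)²·(1−729/5089)·9874/729 = 0.51880545
  Very large: (18979/24068)²·(1−1110/18979)·47800/1110 = 25.211488
  → Var(ȳ_str) = 25.730293.
Var(ȳ_srs) = (1 − 1839/24068)·83290/1839 = 41.830307.
deff = 25.730293 / 41.830307 = 0.6151.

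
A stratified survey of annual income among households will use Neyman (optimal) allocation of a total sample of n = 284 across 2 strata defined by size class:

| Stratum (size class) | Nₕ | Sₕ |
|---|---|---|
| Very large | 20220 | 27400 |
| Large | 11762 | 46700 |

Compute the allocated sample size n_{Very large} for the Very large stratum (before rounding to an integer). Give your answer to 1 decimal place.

Neyman allocation: nₕ = n·NₕSₕ / Σⱼ NⱼSⱼ.
Σ NⱼSⱼ = 20220·27400 + 11762·46700 = 1.1033134 × 10^9.
n_{Very large} = 284·20220·27400 / (1.1033134 × 10^9) = 142.6.

142.6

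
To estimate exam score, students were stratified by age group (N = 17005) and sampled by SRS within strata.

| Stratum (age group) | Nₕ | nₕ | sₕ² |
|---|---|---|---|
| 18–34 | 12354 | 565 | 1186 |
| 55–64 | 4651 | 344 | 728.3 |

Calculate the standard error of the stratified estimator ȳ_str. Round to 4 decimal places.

Var(ȳ_str) = Σₕ Wₕ²(1 − fₕ)sₕ²/nₕ with Wₕ = Nₕ/N, N = 17005.
18–34: Wₕ = 0.72649221; term = 0.72649221²·(1 − 0.04573418)·1186/565 = 1.0572253.
55–64: Wₕ = 0.27350779; term = 0.27350779²·(1 − 0.07396259)·728.3/344 = 0.14666274.
Sum = 1.203888.
SE = √(1.203888) = 1.0972.

1.0972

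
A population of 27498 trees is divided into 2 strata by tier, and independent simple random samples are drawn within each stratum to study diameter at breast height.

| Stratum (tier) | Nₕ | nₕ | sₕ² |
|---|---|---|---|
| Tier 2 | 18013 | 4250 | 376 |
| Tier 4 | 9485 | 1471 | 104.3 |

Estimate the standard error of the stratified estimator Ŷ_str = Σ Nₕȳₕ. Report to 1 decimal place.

5227.1

Var(Ŷ_str) = Σₕ Nₕ²(1 − fₕ)sₕ²/nₕ.
Tier 2: 18013²·(1 − 4250/18013)·376/4250 = 2.1933002 × 10^7.
Tier 4: 9485²·(1 − 1471/9485)·104.3/1471 = 5.389622 × 10^6.
Sum = 2.7322624 × 10^7.
SE = √(2.7322624 × 10^7) = 5227.1.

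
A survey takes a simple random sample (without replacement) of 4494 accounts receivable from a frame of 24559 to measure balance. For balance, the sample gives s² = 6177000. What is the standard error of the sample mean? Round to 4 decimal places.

33.5109

Under SRS without replacement, Var(ȳ) = (1 − f)·s²/n with f = n/N = 4494/24559 = 0.18298791.
Var(ȳ) = (1 − 0.18298791)·6177000/4494 = 0.81701209·1374.4993 = 1122.9826.
SE(ȳ) = √(1122.9826) = 33.5109.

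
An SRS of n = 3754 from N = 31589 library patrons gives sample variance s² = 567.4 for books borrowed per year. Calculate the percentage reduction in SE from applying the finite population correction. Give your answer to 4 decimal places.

f = n/N = 3754/31589 = 0.11883884.
SE_no-fpc = √(s²/n) = 0.38877429; SE_fpc = √((1−f)s²/n) = 0.36494314.
Ratio = √(1−f) = 0.93870185. Reduction = 100·(1 − 0.93870185) = 6.1298%.

6.1298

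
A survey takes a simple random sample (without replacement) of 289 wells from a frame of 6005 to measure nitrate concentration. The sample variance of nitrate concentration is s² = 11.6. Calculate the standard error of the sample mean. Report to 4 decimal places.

0.1955

Under SRS without replacement, Var(ȳ) = (1 − f)·s²/n with f = n/N = 289/6005 = 0.04812656.
Var(ȳ) = (1 − 0.04812656)·11.6/289 = 0.95187344·0.040138408 = 0.038206685.
SE(ȳ) = √(0.038206685) = 0.1955.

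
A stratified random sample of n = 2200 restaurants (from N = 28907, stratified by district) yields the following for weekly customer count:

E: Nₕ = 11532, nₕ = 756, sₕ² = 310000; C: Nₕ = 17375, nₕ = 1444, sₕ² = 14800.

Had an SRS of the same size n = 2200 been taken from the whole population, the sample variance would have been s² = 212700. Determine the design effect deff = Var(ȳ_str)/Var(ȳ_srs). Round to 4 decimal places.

0.7207

Var(ȳ_str) = Σ Wₕ²(1−fₕ)sₕ²/nₕ with Wₕ = Nₕ/28907:
  E: (11532/28907)²·(1−756/11532)·310000/756 = 60.981215
  C: (17375/28907)²·(1−1444/17375)·14800/1444 = 3.3951294
  → Var(ȳ_str) = 64.376344.
Var(ȳ_srs) = (1 − 2200/28907)·212700/2200 = 89.323739.
deff = 64.376344 / 89.323739 = 0.7207.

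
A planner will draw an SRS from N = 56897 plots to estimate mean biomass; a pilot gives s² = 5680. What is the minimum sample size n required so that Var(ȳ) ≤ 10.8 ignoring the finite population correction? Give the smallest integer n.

526

Without fpc, n₀ = s²/D = 5680/10.8 = 525.9259.
Rounding up, n = 526.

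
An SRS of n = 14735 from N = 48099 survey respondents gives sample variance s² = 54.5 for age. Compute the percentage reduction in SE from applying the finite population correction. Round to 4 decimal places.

16.7142

f = n/N = 14735/48099 = 0.30634733.
SE_no-fpc = √(s²/n) = 0.060816746; SE_fpc = √((1−f)s²/n) = 0.050651722.
Ratio = √(1−f) = 0.83285814. Reduction = 100·(1 − 0.83285814) = 16.7142%.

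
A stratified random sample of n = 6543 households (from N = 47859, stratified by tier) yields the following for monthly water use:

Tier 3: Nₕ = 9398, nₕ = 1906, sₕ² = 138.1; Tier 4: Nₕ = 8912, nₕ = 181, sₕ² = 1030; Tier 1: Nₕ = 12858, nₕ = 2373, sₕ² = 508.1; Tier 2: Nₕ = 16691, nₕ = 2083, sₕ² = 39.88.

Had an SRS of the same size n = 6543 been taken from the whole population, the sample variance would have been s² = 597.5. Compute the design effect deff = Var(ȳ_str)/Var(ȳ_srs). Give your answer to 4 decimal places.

2.6662

Var(ȳ_str) = Σ Wₕ²(1−fₕ)sₕ²/nₕ with Wₕ = Nₕ/47859:
  Tier 3: (9398/47859)²·(1−1906/9398)·138.1/1906 = 0.0022272899
  Tier 4: (8912/47859)²·(1−181/8912)·1030/181 = 0.19331724
  Tier 1: (12858/47859)²·(1−2373/12858)·508.1/2373 = 0.012602772
  Tier 2: (16691/47859)²·(1−2083/16691)·39.88/2083 = 0.0020380356
  → Var(ȳ_str) = 0.21018534.
Var(ȳ_srs) = (1 − 6543/47859)·597.5/6543 = 0.078834377.
deff = 0.21018534 / 0.078834377 = 2.6662.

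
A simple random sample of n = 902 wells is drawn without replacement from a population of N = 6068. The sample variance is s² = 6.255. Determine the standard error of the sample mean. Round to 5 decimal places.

0.07684

Under SRS without replacement, Var(ȳ) = (1 − f)·s²/n with f = n/N = 902/6068 = 0.14864865.
Var(ȳ) = (1 − 0.14864865)·6.255/902 = 0.85135135·0.0069345898 = 0.0059037724.
SE(ȳ) = √(0.0059037724) = 0.07684.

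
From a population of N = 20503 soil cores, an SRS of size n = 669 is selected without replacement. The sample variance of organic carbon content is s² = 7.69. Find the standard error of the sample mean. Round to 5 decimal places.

Under SRS without replacement, Var(ȳ) = (1 − f)·s²/n with f = n/N = 669/20503 = 0.03262937.
Var(ȳ) = (1 − 0.03262937)·7.69/669 = 0.96737063·0.011494768 = 0.011119701.
SE(ȳ) = √(0.011119701) = 0.10545.

0.10545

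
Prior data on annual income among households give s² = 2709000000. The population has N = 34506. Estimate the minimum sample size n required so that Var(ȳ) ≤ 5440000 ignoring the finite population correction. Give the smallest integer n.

Without fpc, n₀ = s²/D = 2709000000/5440000 = 497.9779.
Rounding up, n = 498.

498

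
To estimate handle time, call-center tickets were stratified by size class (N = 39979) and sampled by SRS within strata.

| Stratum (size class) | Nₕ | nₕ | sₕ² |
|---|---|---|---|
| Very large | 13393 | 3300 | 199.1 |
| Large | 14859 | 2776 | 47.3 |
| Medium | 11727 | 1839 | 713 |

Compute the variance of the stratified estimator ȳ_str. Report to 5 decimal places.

0.03514

Var(ȳ_str) = Σₕ Wₕ²(1 − fₕ)sₕ²/nₕ with Wₕ = Nₕ/N, N = 39979.
Very large: Wₕ = 0.33500088; term = 0.33500088²·(1 − 0.24639737)·199.1/3300 = 0.005102601.
Large: Wₕ = 0.37167013; term = 0.37167013²·(1 − 0.18682280)·47.3/2776 = 0.0019140011.
Medium: Wₕ = 0.29332900; term = 0.29332900²·(1 − 0.15681760)·713/1839 = 0.028128031.
Sum = 0.035144633.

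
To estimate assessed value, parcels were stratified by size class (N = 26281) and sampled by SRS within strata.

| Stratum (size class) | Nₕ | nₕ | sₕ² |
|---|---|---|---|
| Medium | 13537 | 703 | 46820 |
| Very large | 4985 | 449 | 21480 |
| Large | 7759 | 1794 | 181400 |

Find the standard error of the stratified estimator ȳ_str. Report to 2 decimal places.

Var(ȳ_str) = Σₕ Wₕ²(1 − fₕ)sₕ²/nₕ with Wₕ = Nₕ/N, N = 26281.
Medium: Wₕ = 0.51508694; term = 0.51508694²·(1 − 0.05193174)·46820/703 = 16.75239.
Very large: Wₕ = 0.18968076; term = 0.18968076²·(1 − 0.09007021)·21480/449 = 1.5661825.
Large: Wₕ = 0.29523230; term = 0.29523230²·(1 − 0.23121536)·181400/1794 = 6.7755924.
Sum = 25.094165.
SE = √(25.094165) = 5.01.

5.01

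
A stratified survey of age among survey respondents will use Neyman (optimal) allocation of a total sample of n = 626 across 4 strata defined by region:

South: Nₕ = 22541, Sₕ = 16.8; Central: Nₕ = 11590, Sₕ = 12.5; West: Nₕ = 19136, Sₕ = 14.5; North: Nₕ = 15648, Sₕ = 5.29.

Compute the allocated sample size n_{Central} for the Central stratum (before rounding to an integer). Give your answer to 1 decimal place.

102.6

Neyman allocation: nₕ = n·NₕSₕ / Σⱼ NⱼSⱼ.
Σ NⱼSⱼ = 22541·16.8 + 11590·12.5 + 19136·14.5 + 15648·5.29 = 883813.72.
n_{Central} = 626·11590·12.5 / 883813.72 = 102.6.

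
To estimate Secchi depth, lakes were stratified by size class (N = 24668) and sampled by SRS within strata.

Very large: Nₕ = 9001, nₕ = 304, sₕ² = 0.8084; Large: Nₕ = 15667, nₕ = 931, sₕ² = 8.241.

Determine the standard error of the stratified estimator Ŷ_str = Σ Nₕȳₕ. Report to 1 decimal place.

1500.6

Var(Ŷ_str) = Σₕ Nₕ²(1 − fₕ)sₕ²/nₕ.
Very large: 9001²·(1 − 304/9001)·0.8084/304 = 208167.51.
Large: 15667²·(1 − 931/15667)·8.241/931 = 2.043599 × 10^6.
Sum = 2.2517665 × 10^6.
SE = √(2.2517665 × 10^6) = 1500.6.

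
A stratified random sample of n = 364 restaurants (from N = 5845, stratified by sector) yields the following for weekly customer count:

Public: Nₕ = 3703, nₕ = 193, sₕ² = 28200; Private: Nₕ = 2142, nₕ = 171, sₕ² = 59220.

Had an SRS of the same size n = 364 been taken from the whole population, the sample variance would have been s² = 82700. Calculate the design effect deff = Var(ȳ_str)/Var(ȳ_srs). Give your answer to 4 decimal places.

0.4618

Var(ȳ_str) = Σ Wₕ²(1−fₕ)sₕ²/nₕ with Wₕ = Nₕ/5845:
  Public: (3703/5845)²·(1−193/3703)·28200/193 = 55.588326
  Private: (2142/5845)²·(1−171/2142)·59220/171 = 42.796608
  → Var(ȳ_str) = 98.384934.
Var(ȳ_srs) = (1 − 364/5845)·82700/364 = 213.04896.
deff = 98.384934 / 213.04896 = 0.4618.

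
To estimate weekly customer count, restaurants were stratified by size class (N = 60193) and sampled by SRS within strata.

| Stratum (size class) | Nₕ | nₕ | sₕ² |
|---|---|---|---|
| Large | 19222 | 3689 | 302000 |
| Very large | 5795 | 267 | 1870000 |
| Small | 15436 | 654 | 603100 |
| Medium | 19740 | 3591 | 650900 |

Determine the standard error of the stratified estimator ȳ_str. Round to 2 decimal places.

Var(ȳ_str) = Σₕ Wₕ²(1 − fₕ)sₕ²/nₕ with Wₕ = Nₕ/N, N = 60193.
Large: Wₕ = 0.31933946; term = 0.31933946²·(1 − 0.19191551)·302000/3689 = 6.7462157.
Very large: Wₕ = 0.09627365; term = 0.09627365²·(1 − 0.04607420)·1870000/267 = 61.92412.
Small: Wₕ = 0.25644178; term = 0.25644178²·(1 − 0.04236849)·603100/654 = 58.07478.
Medium: Wₕ = 0.32794511; term = 0.32794511²·(1 − 0.18191489)·650900/3591 = 15.947759.
Sum = 142.69287.
SE = √(142.69287) = 11.95.

11.95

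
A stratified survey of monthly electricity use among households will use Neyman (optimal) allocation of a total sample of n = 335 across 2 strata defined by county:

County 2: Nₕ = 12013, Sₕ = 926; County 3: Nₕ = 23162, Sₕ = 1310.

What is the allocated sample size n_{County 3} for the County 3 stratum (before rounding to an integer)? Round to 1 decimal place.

245.1

Neyman allocation: nₕ = n·NₕSₕ / Σⱼ NⱼSⱼ.
Σ NⱼSⱼ = 12013·926 + 23162·1310 = 4.1466258 × 10^7.
n_{County 3} = 335·23162·1310 / (4.1466258 × 10^7) = 245.1.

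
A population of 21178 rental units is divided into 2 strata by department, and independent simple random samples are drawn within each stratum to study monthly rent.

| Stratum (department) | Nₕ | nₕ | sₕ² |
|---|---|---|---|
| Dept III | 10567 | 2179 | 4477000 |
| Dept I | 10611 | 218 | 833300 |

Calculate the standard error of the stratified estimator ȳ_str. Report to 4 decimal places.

36.6868

Var(ȳ_str) = Σₕ Wₕ²(1 − fₕ)sₕ²/nₕ with Wₕ = Nₕ/N, N = 21178.
Dept III: Wₕ = 0.49896119; term = 0.49896119²·(1 − 0.20620801)·4477000/2179 = 406.0412.
Dept I: Wₕ = 0.50103881; term = 0.50103881²·(1 − 0.02054472)·833300/218 = 939.87964.
Sum = 1345.9208.
SE = √(1345.9208) = 36.6868.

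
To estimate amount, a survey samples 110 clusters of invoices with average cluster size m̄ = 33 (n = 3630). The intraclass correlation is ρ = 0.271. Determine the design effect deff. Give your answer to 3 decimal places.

9.672

deff = 1 + (33 − 1)·0.271 = 1 + 8.672 = 9.672.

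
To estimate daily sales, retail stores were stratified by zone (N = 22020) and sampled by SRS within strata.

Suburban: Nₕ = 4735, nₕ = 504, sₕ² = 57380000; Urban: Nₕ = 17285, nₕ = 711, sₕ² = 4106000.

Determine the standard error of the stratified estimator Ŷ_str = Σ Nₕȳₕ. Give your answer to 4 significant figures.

Var(Ŷ_str) = Σₕ Nₕ²(1 − fₕ)sₕ²/nₕ.
Suburban: 4735²·(1 − 504/4735)·57380000/504 = 2.2808305 × 10^12.
Urban: 17285²·(1 − 711/17285)·4106000/711 = 1.6544211 × 10^12.
Sum = 3.9352516 × 10^12.
SE = √(3.9352516 × 10^12) = 1.984 × 10^6.

1.984 × 10^6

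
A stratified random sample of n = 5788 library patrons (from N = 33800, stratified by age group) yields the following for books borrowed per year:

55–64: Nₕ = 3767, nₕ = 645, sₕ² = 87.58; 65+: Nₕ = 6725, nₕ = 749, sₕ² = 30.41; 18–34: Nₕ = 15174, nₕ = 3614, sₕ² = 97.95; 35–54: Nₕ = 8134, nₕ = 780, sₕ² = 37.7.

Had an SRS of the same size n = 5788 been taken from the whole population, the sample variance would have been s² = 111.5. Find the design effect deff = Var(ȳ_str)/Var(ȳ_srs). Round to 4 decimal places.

Var(ȳ_str) = Σ Wₕ²(1−fₕ)sₕ²/nₕ with Wₕ = Nₕ/33800:
  55–64: (3767/33800)²·(1−645/3767)·87.58/645 = 0.0013977849
  65+: (6725/33800)²·(1−749/6725)·30.41/749 = 0.0014282495
  18–34: (15174/33800)²·(1−3614/15174)·97.95/3614 = 0.0041614129
  35–54: (8134/33800)²·(1−780/8134)·37.7/780 = 0.0025307028
  → Var(ȳ_str) = 0.0095181501.
Var(ȳ_srs) = (1 − 5788/33800)·111.5/5788 = 0.015965178.
deff = 0.0095181501 / 0.015965178 = 0.5962.

0.5962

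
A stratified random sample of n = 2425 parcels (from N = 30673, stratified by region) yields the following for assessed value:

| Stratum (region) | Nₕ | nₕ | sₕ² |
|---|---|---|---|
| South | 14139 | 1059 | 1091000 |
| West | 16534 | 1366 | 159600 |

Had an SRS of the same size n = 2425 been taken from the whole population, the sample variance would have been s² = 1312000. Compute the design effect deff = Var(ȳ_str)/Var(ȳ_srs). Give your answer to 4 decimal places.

0.4689

Var(ȳ_str) = Σ Wₕ²(1−fₕ)sₕ²/nₕ with Wₕ = Nₕ/30673:
  South: (14139/30673)²·(1−1059/14139)·1091000/1059 = 202.50825
  West: (16534/30673)²·(1−1366/16534)·159600/1366 = 31.144111
  → Var(ȳ_str) = 233.65236.
Var(ȳ_srs) = (1 − 2425/30673)·1312000/2425 = 498.25715.
deff = 233.65236 / 498.25715 = 0.4689.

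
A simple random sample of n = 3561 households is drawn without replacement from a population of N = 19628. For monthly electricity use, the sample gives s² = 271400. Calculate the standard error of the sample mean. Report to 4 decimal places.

Under SRS without replacement, Var(ȳ) = (1 − f)·s²/n with f = n/N = 3561/19628 = 0.18142450.
Var(ȳ) = (1 − 0.18142450)·271400/3561 = 0.81857550·76.214546 = 62.387361.
SE(ȳ) = √(62.387361) = 7.8986.

7.8986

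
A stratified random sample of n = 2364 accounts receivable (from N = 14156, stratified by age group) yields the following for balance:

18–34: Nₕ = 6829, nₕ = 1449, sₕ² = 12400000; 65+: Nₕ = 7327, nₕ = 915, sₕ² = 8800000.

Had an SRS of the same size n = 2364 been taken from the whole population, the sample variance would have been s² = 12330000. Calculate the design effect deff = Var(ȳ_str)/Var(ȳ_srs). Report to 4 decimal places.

0.8801

Var(ȳ_str) = Σ Wₕ²(1−fₕ)sₕ²/nₕ with Wₕ = Nₕ/14156:
  18–34: (6829/14156)²·(1−1449/6829)·12400000/1449 = 1568.9589
  65+: (7327/14156)²·(1−915/7327)·8800000/915 = 2254.7592
  → Var(ȳ_str) = 3823.7181.
Var(ȳ_srs) = (1 − 2364/14156)·12330000/2364 = 4344.7273.
deff = 3823.7181 / 4344.7273 = 0.8801.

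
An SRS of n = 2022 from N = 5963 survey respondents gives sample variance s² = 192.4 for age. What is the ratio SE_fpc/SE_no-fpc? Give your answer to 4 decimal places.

0.8130

f = n/N = 2022/5963 = 0.33909106.
SE_no-fpc = √(s²/n) = 0.30846931; SE_fpc = √((1−f)s²/n) = 0.25077415.
Ratio = √(1−f) = 0.81296306.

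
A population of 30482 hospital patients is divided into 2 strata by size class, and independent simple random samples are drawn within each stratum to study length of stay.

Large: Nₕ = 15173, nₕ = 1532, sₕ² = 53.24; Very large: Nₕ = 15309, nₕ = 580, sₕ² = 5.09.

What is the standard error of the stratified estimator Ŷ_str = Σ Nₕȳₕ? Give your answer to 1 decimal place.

3028.5

Var(Ŷ_str) = Σₕ Nₕ²(1 − fₕ)sₕ²/nₕ.
Large: 15173²·(1 − 1532/15173)·53.24/1532 = 7.1927828 × 10^6.
Very large: 15309²·(1 − 580/15309)·5.09/580 = 1.9788363 × 10^6.
Sum = 9.1716191 × 10^6.
SE = √(9.1716191 × 10^6) = 3028.5.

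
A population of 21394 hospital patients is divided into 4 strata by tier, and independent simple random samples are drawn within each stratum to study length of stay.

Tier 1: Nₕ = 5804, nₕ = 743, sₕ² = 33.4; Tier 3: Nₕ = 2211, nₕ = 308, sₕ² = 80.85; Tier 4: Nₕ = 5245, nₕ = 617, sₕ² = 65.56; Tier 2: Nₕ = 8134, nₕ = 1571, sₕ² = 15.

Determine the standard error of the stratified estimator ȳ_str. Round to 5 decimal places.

0.10976

Var(ȳ_str) = Σₕ Wₕ²(1 − fₕ)sₕ²/nₕ with Wₕ = Nₕ/N, N = 21394.
Tier 1: Wₕ = 0.27129102; term = 0.27129102²·(1 − 0.12801516)·33.4/743 = 0.0028849442.
Tier 3: Wₕ = 0.10334673; term = 0.10334673²·(1 − 0.13930348)·80.85/308 = 0.0024130863.
Tier 4: Wₕ = 0.24516220; term = 0.24516220²·(1 − 0.11763584)·65.56/617 = 0.005635191.
Tier 2: Wₕ = 0.38020006; term = 0.38020006²·(1 − 0.19313991)·15/1571 = 0.0011136216.
Sum = 0.012046843.
SE = √(0.012046843) = 0.10976.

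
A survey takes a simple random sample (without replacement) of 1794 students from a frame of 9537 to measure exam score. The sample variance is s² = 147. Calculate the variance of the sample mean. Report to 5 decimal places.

Under SRS without replacement, Var(ȳ) = (1 − f)·s²/n with f = n/N = 1794/9537 = 0.18810947.
Var(ȳ) = (1 − 0.18810947)·147/1794 = 0.81189053·0.081939799 = 0.066526147.

0.06653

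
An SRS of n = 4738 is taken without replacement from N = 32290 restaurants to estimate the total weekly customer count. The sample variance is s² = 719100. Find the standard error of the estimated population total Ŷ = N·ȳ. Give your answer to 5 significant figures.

Var(Ŷ) = N²·Var(ȳ) = N²·(1 − n/N)·s²/n.
f = 4738/32290 = 0.14673273; Var(ȳ) = 0.85326727·719100/4738 = 129.50285.
Var(Ŷ) = 32290² · 129.50285 = 1.3502538 × 10^11.
SE(Ŷ) = √(1.3502538 × 10^11) = 367460.

367460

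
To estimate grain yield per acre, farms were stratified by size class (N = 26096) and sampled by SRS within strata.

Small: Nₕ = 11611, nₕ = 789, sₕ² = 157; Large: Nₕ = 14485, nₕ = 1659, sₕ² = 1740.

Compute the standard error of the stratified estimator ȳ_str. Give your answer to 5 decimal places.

Var(ȳ_str) = Σₕ Wₕ²(1 − fₕ)sₕ²/nₕ with Wₕ = Nₕ/N, N = 26096.
Small: Wₕ = 0.44493409; term = 0.44493409²·(1 − 0.06795280)·157/789 = 0.036715709.
Large: Wₕ = 0.55506591; term = 0.55506591²·(1 − 0.11453227)·1740/1659 = 0.28613087.
Sum = 0.32284658.
SE = √(0.32284658) = 0.56820.

0.56820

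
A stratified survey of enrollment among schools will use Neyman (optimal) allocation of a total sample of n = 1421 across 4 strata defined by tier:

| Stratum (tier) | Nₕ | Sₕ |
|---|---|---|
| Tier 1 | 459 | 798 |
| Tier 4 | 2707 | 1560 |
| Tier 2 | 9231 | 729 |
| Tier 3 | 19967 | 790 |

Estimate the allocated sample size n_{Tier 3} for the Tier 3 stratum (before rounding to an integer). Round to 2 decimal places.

Neyman allocation: nₕ = n·NₕSₕ / Σⱼ NⱼSⱼ.
Σ NⱼSⱼ = 459·798 + 2707·1560 + 9231·729 + 19967·790 = 2.7092531 × 10^7.
n_{Tier 3} = 1421·19967·790 / (2.7092531 × 10^7) = 827.34.

827.34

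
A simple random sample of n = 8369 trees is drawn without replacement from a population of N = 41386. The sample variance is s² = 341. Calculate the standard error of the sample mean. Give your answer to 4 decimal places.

0.1803

Under SRS without replacement, Var(ȳ) = (1 − f)·s²/n with f = n/N = 8369/41386 = 0.20221814.
Var(ȳ) = (1 − 0.20221814)·341/8369 = 0.79778186·0.040745609 = 0.032506108.
SE(ȳ) = √(0.032506108) = 0.1803.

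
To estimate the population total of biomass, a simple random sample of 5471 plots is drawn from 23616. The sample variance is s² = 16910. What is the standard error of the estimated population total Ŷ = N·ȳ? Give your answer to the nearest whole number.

Var(Ŷ) = N²·Var(ȳ) = N²·(1 − n/N)·s²/n.
f = 5471/23616 = 0.23166497; Var(ȳ) = 0.76833503·16910/5471 = 2.3748027.
Var(Ŷ) = 23616² · 2.3748027 = 1.3244642 × 10^9.
SE(Ŷ) = √(1.3244642 × 10^9) = 36393.

36393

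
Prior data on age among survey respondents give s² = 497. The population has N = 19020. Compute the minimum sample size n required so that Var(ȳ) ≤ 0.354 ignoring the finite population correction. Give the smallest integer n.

1404

Without fpc, n₀ = s²/D = 497/0.354 = 1403.9548.
Rounding up, n = 1404.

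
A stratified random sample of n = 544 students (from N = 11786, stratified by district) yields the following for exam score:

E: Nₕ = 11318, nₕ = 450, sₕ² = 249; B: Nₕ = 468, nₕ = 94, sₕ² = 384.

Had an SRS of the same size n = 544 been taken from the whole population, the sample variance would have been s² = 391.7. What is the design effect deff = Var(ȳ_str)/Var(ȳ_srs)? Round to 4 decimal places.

0.7209

Var(ȳ_str) = Σ Wₕ²(1−fₕ)sₕ²/nₕ with Wₕ = Nₕ/11786:
  E: (11318/11786)²·(1−450/11318)·249/450 = 0.48997428
  B: (468/11786)²·(1−94/468)·384/94 = 0.0051474004
  → Var(ȳ_str) = 0.49512168.
Var(ȳ_srs) = (1 − 544/11786)·391.7/544 = 0.68680242.
deff = 0.49512168 / 0.68680242 = 0.7209.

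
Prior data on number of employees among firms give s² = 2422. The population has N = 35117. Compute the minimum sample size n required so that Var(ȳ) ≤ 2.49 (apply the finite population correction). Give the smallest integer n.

947

Without fpc, n₀ = s²/D = 2422/2.49 = 972.6908.
With fpc, (1 − n/N)·s²/n ≤ D requires n ≥ n₀/(1 + n₀/N) = 972.6908/(1 + 972.6908/35117) = 946.4748.
Rounding up, n = 947.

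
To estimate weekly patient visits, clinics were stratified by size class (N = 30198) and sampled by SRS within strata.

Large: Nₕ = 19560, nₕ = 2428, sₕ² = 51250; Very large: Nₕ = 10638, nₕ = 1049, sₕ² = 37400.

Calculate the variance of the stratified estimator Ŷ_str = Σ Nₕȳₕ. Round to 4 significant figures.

1.071 × 10^10

Var(Ŷ_str) = Σₕ Nₕ²(1 − fₕ)sₕ²/nₕ.
Large: 19560²·(1 − 2428/19560)·51250/2428 = 7.0733004 × 10^9.
Very large: 10638²·(1 − 1049/10638)·37400/1049 = 3.6368837 × 10^9.
Sum = 1.0710184 × 10^10.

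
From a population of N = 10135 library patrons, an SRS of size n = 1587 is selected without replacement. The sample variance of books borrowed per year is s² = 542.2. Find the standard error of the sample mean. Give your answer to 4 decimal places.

Under SRS without replacement, Var(ȳ) = (1 − f)·s²/n with f = n/N = 1587/10135 = 0.15658609.
Var(ȳ) = (1 − 0.15658609)·542.2/1587 = 0.84341391·0.34165091 = 0.28815313.
SE(ȳ) = √(0.28815313) = 0.5368.

0.5368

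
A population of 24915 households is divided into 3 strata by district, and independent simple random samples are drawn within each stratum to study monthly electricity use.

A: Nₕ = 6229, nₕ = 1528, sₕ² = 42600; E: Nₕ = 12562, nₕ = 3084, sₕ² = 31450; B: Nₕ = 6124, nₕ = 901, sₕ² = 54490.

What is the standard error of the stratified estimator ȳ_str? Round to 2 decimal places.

2.53

Var(ȳ_str) = Σₕ Wₕ²(1 − fₕ)sₕ²/nₕ with Wₕ = Nₕ/N, N = 24915.
A: Wₕ = 0.25001003; term = 0.25001003²·(1 − 0.24530422)·42600/1528 = 1.3151432.
E: Wₕ = 0.50419426; term = 0.50419426²·(1 − 0.24550231)·31450/3084 = 1.9559601.
B: Wₕ = 0.24579571; term = 0.24579571²·(1 − 0.14712606)·54490/901 = 3.1162009.
Sum = 6.3873042.
SE = √(6.3873042) = 2.53.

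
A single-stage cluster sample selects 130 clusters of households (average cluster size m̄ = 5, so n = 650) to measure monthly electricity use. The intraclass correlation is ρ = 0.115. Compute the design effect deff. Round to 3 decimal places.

deff = 1 + (5 − 1)·0.115 = 1 + 0.46 = 1.46.

1.460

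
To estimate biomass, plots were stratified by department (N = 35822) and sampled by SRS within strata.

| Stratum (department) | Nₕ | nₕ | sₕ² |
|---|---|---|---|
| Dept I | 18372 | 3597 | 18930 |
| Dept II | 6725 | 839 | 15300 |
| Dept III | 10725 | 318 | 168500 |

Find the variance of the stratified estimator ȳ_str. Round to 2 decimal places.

47.76

Var(ȳ_str) = Σₕ Wₕ²(1 − fₕ)sₕ²/nₕ with Wₕ = Nₕ/N, N = 35822.
Dept I: Wₕ = 0.51286919; term = 0.51286919²·(1 − 0.19578707)·18930/3597 = 1.1132545.
Dept II: Wₕ = 0.18773379; term = 0.18773379²·(1 − 0.12475836)·15300/839 = 0.56252569.
Dept III: Wₕ = 0.29939702; term = 0.29939702²·(1 − 0.02965035)·168500/318 = 46.088862.
Sum = 47.764642.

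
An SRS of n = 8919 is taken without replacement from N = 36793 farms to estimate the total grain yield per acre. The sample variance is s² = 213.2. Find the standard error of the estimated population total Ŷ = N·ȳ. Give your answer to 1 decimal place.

4951.3

Var(Ŷ) = N²·Var(ȳ) = N²·(1 − n/N)·s²/n.
f = 8919/36793 = 0.24241024; Var(ȳ) = 0.75758976·213.2/8919 = 0.018109445.
Var(Ŷ) = 36793² · 0.018109445 = 2.4515206 × 10^7.
SE(Ŷ) = √(2.4515206 × 10^7) = 4951.3.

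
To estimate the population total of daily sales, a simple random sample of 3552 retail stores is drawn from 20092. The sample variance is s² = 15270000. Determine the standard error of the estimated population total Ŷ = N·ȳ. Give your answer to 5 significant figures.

Var(Ŷ) = N²·Var(ȳ) = N²·(1 − n/N)·s²/n.
f = 3552/20092 = 0.17678678; Var(ȳ) = 0.82321322·15270000/3552 = 3538.9825.
Var(Ŷ) = 20092² · 3538.9825 = 1.4286464 × 10^12.
SE(Ŷ) = √(1.4286464 × 10^12) = 1.1953 × 10^6.

1.1953 × 10^6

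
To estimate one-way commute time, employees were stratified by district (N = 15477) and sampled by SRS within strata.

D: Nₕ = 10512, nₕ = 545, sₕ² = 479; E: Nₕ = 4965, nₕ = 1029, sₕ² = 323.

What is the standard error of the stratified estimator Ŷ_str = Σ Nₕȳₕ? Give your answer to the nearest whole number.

Var(Ŷ_str) = Σₕ Nₕ²(1 − fₕ)sₕ²/nₕ.
D: 10512²·(1 − 545/10512)·479/545 = 9.2084985 × 10^7.
E: 4965²·(1 − 1029/4965)·323/1029 = 6.1342503 × 10^6.
Sum = 9.8219235 × 10^7.
SE = √(9.8219235 × 10^7) = 9911.

9911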